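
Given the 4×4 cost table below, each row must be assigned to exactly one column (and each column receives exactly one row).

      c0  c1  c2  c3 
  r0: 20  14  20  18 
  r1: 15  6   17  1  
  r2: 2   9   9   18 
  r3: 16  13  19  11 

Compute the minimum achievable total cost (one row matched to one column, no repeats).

Minimum assignment cost: 36

one of 2 optimal assignments: row0→col1 (cost 14), row1→col3 (cost 1), row2→col0 (cost 2), row3→col2 (cost 19)
total = 14 + 1 + 2 + 19 = 36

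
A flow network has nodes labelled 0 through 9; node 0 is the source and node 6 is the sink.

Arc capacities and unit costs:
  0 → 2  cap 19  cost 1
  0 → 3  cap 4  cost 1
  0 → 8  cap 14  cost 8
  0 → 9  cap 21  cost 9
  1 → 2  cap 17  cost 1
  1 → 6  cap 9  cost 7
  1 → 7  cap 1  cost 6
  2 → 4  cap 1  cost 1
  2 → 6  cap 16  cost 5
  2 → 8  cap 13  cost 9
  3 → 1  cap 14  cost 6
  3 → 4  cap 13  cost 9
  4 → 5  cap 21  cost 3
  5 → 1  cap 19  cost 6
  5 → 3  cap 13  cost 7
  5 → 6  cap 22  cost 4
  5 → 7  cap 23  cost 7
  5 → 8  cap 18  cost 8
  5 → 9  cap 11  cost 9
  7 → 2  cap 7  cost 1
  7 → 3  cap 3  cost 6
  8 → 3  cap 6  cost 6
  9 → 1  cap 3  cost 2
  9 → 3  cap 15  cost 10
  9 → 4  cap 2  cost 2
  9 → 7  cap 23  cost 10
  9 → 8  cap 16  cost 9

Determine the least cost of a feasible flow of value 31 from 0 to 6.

Minimum cost for 31 units: 395

shortest-cost path #1: 0→2→6 push 16 @ unit cost 6 (adds 96)
shortest-cost path #2: 0→2→4→5→6 push 1 @ unit cost 9 (adds 9)
shortest-cost path #3: 0→3→1→6 push 4 @ unit cost 14 (adds 56)
shortest-cost path #4: 0→9→1→6 push 3 @ unit cost 18 (adds 54)
shortest-cost path #5: 0→9→4→5→6 push 2 @ unit cost 18 (adds 36)
shortest-cost path #6: 0→8→3→1→6 push 2 @ unit cost 27 (adds 54)
shortest-cost path #7: 0→8→3→4→5→6 push 3 @ unit cost 30 (adds 90)
total cost = 395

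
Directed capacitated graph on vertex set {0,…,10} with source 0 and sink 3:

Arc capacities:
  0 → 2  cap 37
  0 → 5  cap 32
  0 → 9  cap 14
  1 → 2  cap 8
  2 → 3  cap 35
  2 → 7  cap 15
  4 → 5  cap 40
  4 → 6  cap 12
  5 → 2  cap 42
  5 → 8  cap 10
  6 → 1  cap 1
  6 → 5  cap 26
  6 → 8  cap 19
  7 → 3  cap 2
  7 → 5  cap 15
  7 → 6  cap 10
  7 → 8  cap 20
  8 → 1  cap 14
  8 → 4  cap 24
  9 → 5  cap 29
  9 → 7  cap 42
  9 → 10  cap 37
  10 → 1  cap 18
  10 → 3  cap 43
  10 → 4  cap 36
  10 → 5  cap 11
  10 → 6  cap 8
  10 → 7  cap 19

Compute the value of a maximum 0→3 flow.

augment #1: 0→2→3 bottleneck 35, total now 35
augment #2: 0→2→7→3 bottleneck 2, total now 37
augment #3: 0→9→10→3 bottleneck 14, total now 51

Maximum flow value: 51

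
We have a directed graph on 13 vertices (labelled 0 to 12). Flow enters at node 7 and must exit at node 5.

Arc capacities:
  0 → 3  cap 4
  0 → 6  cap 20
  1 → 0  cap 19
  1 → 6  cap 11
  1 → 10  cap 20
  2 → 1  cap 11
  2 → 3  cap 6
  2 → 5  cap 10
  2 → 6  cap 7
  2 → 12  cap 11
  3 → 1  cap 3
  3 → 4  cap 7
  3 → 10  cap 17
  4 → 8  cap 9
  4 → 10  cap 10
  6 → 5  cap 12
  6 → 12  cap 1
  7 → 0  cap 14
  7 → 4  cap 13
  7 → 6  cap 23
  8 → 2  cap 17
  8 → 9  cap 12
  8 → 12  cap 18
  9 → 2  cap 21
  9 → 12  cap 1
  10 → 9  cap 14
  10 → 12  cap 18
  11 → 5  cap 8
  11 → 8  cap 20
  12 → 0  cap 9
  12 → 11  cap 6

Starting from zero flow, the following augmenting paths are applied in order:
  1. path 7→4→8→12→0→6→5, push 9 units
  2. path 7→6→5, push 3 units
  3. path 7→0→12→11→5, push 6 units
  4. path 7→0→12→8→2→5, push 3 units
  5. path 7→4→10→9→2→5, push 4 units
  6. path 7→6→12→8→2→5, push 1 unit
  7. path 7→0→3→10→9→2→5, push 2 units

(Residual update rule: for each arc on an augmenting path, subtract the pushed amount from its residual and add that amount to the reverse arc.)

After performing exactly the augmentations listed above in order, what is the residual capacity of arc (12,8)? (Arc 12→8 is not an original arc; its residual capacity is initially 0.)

after path 1 (7→4→8→12→0→6→5, push 9): res(12,8)=9
after path 2 (7→6→5, push 3): res(12,8)=9
after path 3 (7→0→12→11→5, push 6): res(12,8)=9
after path 4 (7→0→12→8→2→5, push 3): res(12,8)=6
after path 5 (7→4→10→9→2→5, push 4): res(12,8)=6
after path 6 (7→6→12→8→2→5, push 1): res(12,8)=5
after path 7 (7→0→3→10→9→2→5, push 2): res(12,8)=5

Residual capacity of (12,8): 5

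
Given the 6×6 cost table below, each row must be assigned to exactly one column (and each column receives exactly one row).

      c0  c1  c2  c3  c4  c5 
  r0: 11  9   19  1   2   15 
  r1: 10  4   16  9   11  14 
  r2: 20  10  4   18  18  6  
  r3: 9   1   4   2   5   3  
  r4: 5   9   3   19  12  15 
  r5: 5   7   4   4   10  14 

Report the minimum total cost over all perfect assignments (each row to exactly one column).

one of 2 optimal assignments: row0→col4 (cost 2), row1→col1 (cost 4), row2→col2 (cost 4), row3→col5 (cost 3), row4→col0 (cost 5), row5→col3 (cost 4)
total = 2 + 4 + 4 + 3 + 5 + 4 = 22

Minimum assignment cost: 22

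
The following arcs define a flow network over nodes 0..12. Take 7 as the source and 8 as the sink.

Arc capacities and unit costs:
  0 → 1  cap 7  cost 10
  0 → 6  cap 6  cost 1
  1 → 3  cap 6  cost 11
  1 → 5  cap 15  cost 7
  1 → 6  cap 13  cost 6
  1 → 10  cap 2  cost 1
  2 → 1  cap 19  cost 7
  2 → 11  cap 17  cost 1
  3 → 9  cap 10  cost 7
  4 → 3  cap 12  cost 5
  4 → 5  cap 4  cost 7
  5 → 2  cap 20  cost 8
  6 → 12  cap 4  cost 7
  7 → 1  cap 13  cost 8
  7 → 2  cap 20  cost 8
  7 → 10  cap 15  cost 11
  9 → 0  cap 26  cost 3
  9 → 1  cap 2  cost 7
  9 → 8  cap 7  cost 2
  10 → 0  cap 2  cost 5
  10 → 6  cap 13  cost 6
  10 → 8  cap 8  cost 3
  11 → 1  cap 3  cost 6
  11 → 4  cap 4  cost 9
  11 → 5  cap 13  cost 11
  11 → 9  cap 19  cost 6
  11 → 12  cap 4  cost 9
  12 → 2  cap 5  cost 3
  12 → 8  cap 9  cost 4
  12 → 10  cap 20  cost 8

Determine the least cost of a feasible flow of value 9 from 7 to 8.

Minimum cost for 9 units: 125

shortest-cost path #1: 7→1→10→8 push 2 @ unit cost 12 (adds 24)
shortest-cost path #2: 7→10→8 push 6 @ unit cost 14 (adds 84)
shortest-cost path #3: 7→2→11→9→8 push 1 @ unit cost 17 (adds 17)
total cost = 125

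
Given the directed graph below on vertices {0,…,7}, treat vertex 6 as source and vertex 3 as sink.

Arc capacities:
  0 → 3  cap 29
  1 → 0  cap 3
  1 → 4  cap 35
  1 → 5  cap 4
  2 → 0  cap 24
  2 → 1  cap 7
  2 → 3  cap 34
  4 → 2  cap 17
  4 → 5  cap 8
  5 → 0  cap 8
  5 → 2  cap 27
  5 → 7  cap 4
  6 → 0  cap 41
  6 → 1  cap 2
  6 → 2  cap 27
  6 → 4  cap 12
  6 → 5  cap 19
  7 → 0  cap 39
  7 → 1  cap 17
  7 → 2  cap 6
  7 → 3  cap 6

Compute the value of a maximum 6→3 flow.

Maximum flow value: 67

augment #1: 6→0→3 bottleneck 29, total now 29
augment #2: 6→2→3 bottleneck 27, total now 56
augment #3: 6→4→2→3 bottleneck 7, total now 63
augment #4: 6→5→7→3 bottleneck 4, total now 67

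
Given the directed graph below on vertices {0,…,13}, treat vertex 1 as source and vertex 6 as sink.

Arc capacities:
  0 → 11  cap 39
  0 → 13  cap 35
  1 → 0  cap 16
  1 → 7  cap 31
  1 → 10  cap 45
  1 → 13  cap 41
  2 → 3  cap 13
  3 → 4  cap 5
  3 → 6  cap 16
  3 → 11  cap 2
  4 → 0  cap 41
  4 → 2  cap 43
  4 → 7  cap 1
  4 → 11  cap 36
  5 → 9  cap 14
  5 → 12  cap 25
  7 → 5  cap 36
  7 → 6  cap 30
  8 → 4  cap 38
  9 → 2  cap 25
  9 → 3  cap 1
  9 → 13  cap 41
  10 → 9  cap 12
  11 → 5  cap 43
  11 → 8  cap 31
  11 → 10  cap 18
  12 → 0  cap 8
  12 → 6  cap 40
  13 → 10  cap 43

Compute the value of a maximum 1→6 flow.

augment #1: 1→7→6 bottleneck 30, total now 30
augment #2: 1→7→5→12→6 bottleneck 1, total now 31
augment #3: 1→10→9→3→6 bottleneck 1, total now 32
augment #4: 1→0→11→5→12→6 bottleneck 16, total now 48
augment #5: 1→10→9→2→3→6 bottleneck 11, total now 59

Maximum flow value: 59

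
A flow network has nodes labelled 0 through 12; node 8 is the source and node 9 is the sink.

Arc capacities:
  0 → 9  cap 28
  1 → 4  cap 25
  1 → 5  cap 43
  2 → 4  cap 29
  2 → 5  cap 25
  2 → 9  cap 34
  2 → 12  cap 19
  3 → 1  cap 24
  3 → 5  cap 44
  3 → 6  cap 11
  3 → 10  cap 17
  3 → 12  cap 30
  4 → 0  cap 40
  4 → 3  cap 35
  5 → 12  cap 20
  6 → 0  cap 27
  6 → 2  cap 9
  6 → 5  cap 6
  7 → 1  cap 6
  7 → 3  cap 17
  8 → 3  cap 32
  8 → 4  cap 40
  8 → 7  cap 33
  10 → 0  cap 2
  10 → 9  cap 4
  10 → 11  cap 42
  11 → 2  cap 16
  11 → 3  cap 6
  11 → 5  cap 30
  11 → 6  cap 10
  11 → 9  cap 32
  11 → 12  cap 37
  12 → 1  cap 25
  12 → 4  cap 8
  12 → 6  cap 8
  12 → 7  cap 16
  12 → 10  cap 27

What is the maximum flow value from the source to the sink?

augment #1: 8→3→10→9 bottleneck 4, total now 4
augment #2: 8→4→0→9 bottleneck 28, total now 32
augment #3: 8→3→6→2→9 bottleneck 9, total now 41
augment #4: 8→3→10→11→9 bottleneck 13, total now 54
augment #5: 8→3→12→10→11→9 bottleneck 6, total now 60
augment #6: 8→4→3→12→10→11→9 bottleneck 12, total now 72
augment #7: 8→7→3→12→10→11→9 bottleneck 1, total now 73
augment #8: 8→7→3→12→10→11→2→9 bottleneck 8, total now 81

Maximum flow value: 81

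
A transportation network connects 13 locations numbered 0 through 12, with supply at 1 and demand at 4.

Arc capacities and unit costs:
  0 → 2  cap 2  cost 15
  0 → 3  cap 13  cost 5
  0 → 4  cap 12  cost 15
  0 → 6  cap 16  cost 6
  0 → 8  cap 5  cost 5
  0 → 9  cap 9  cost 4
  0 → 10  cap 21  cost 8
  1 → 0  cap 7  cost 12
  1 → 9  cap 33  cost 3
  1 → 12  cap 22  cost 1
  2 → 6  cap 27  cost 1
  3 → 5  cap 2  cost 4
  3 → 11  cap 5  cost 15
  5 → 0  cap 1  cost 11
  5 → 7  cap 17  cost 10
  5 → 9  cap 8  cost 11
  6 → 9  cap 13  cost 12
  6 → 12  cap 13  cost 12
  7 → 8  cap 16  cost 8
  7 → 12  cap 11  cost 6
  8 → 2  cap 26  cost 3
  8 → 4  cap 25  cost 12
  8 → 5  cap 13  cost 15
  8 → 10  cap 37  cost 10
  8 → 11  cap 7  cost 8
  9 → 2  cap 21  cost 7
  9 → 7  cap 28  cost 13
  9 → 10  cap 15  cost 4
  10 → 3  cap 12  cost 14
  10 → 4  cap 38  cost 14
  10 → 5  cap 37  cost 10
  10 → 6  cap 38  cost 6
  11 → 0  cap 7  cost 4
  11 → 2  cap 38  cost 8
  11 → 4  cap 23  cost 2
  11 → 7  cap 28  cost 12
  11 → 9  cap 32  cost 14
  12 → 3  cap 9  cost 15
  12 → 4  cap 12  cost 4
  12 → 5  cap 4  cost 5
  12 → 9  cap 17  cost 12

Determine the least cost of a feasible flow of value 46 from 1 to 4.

Minimum cost for 46 units: 965

shortest-cost path #1: 1→12→4 push 12 @ unit cost 5 (adds 60)
shortest-cost path #2: 1→9→10→4 push 15 @ unit cost 21 (adds 315)
shortest-cost path #3: 1→0→4 push 7 @ unit cost 27 (adds 189)
shortest-cost path #4: 1→12→5→0→4 push 1 @ unit cost 32 (adds 32)
shortest-cost path #5: 1→12→3→11→4 push 5 @ unit cost 33 (adds 165)
shortest-cost path #6: 1→9→7→8→11→4 push 6 @ unit cost 34 (adds 204)
total cost = 965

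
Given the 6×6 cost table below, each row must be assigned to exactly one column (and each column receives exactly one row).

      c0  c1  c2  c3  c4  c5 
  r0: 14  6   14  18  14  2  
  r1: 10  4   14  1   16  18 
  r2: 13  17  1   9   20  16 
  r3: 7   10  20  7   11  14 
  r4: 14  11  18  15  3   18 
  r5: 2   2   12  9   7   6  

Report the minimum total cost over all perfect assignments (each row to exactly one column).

Minimum assignment cost: 16

optimal assignment: row0→col5 (cost 2), row1→col3 (cost 1), row2→col2 (cost 1), row3→col0 (cost 7), row4→col4 (cost 3), row5→col1 (cost 2)
total = 2 + 1 + 1 + 7 + 3 + 2 = 16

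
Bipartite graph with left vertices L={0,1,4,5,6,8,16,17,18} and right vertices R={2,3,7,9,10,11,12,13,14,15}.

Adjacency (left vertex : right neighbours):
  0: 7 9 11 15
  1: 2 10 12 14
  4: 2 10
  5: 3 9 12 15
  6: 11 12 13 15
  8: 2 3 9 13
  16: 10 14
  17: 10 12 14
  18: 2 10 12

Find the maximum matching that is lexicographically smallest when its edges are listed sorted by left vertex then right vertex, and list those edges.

Lex-smallest maximum matching: {(0,7), (1,2), (4,10), (5,3), (6,11), (8,9), (16,14), (17,12)}

|M| = 8 (so the lex-smallest maximum matching has 8 edges)
process left vertices in ascending order; for each, take the smallest-labelled available neighbour that still permits 8 edges overall, or leave it unmatched if none does
lex-smallest matching: {0-7, 1-2, 4-10, 5-3, 6-11, 8-9, 16-14, 17-12}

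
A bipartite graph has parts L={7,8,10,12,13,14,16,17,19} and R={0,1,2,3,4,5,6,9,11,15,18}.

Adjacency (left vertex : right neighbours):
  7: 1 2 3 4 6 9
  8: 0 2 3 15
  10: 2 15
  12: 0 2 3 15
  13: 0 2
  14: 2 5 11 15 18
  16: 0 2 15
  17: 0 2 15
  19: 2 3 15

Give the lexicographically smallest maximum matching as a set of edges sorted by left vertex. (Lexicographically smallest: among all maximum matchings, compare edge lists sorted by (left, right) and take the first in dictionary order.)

|M| = 6 (so the lex-smallest maximum matching has 6 edges)
process left vertices in ascending order; for each, take the smallest-labelled available neighbour that still permits 6 edges overall, or leave it unmatched if none does
lex-smallest matching: {7-1, 8-0, 10-2, 12-3, 14-5, 16-15}

Lex-smallest maximum matching: {(7,1), (8,0), (10,2), (12,3), (14,5), (16,15)}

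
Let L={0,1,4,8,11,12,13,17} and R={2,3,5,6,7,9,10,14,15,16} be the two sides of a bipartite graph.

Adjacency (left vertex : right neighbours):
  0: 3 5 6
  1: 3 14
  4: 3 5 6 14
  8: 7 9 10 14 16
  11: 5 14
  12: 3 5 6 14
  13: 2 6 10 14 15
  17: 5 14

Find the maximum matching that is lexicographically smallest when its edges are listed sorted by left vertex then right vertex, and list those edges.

|M| = 6 (so the lex-smallest maximum matching has 6 edges)
process left vertices in ascending order; for each, take the smallest-labelled available neighbour that still permits 6 edges overall, or leave it unmatched if none does
lex-smallest matching: {0-3, 1-14, 4-5, 8-7, 12-6, 13-2}

Lex-smallest maximum matching: {(0,3), (1,14), (4,5), (8,7), (12,6), (13,2)}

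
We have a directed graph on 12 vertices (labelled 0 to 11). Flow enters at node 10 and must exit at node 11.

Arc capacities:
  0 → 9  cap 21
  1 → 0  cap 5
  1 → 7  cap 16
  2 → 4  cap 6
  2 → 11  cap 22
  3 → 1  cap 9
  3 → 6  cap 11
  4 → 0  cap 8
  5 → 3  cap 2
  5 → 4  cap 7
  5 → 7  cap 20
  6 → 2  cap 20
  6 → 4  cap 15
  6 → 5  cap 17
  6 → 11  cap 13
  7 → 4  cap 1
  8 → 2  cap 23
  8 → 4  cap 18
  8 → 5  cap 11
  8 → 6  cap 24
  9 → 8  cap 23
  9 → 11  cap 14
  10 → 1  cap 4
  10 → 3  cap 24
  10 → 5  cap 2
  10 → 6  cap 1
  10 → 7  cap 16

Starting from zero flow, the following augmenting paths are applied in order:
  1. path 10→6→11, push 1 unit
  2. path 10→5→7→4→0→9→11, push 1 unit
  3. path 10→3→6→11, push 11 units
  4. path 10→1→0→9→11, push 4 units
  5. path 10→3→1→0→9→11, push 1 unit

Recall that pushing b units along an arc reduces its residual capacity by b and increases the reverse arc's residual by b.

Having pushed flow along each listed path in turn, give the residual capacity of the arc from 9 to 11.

Residual capacity of (9,11): 8

after path 1 (10→6→11, push 1): res(9,11)=14
after path 2 (10→5→7→4→0→9→11, push 1): res(9,11)=13
after path 3 (10→3→6→11, push 11): res(9,11)=13
after path 4 (10→1→0→9→11, push 4): res(9,11)=9
after path 5 (10→3→1→0→9→11, push 1): res(9,11)=8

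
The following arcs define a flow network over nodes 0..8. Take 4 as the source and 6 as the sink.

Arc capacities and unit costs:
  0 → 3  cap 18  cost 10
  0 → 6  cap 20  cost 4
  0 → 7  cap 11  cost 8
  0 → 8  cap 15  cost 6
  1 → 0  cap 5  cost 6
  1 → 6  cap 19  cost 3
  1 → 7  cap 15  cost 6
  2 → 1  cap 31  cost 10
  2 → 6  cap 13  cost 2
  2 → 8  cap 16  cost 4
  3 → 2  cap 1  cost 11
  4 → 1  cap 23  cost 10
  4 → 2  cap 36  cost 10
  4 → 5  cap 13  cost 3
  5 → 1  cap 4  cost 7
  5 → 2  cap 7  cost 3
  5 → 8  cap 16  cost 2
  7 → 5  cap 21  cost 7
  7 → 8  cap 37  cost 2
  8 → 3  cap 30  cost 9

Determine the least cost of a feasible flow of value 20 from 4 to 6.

shortest-cost path #1: 4→5→2→6 push 7 @ unit cost 8 (adds 56)
shortest-cost path #2: 4→2→6 push 6 @ unit cost 12 (adds 72)
shortest-cost path #3: 4→1→6 push 7 @ unit cost 13 (adds 91)
total cost = 219

Minimum cost for 20 units: 219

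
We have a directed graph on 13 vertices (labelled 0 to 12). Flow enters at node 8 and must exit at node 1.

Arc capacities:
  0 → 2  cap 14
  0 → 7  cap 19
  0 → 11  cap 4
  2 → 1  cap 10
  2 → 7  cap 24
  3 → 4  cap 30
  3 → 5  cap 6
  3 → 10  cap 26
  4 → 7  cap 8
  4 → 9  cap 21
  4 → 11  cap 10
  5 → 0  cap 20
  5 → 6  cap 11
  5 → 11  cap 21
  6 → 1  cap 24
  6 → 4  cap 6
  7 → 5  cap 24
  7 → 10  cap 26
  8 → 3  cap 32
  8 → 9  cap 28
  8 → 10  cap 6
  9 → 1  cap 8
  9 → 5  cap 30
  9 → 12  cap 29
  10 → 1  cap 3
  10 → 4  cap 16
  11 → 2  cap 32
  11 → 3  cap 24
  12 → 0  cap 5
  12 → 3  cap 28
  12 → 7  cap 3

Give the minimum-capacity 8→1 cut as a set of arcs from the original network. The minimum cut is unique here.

augment #1: 8→9→1 push 8
augment #2: 8→10→1 push 3
augment #3: 8→3→5→6→1 push 6
augment #4: 8→9→5→6→1 push 5
augment #5: 8→3→4→11→2→1 push 10
max flow = 32; residual-reachable set from 8 gives S-side
cut edges (S→T): {(2,1), (5,6), (9,1), (10,1)} total cap 32

Min-cut arcs: {(2,1), (5,6), (9,1), (10,1)} (total capacity 32)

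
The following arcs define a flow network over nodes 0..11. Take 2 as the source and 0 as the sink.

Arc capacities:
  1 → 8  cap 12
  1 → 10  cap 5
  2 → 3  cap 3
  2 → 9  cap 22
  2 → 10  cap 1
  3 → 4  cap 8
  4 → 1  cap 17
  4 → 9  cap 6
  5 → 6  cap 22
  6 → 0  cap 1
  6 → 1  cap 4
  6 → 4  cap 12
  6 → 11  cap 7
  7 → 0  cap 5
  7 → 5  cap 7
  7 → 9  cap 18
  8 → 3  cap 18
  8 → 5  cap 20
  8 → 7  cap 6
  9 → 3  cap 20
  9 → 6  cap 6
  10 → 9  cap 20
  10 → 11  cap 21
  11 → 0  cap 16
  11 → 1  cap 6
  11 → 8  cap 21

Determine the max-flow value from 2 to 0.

Maximum flow value: 15

augment #1: 2→9→6→0 bottleneck 1, total now 1
augment #2: 2→10→11→0 bottleneck 1, total now 2
augment #3: 2→9→6→11→0 bottleneck 5, total now 7
augment #4: 2→3→4→1→8→7→0 bottleneck 3, total now 10
augment #5: 2→9→3→4→1→8→7→0 bottleneck 2, total now 12
augment #6: 2→9→3→4→1→10→11→0 bottleneck 3, total now 15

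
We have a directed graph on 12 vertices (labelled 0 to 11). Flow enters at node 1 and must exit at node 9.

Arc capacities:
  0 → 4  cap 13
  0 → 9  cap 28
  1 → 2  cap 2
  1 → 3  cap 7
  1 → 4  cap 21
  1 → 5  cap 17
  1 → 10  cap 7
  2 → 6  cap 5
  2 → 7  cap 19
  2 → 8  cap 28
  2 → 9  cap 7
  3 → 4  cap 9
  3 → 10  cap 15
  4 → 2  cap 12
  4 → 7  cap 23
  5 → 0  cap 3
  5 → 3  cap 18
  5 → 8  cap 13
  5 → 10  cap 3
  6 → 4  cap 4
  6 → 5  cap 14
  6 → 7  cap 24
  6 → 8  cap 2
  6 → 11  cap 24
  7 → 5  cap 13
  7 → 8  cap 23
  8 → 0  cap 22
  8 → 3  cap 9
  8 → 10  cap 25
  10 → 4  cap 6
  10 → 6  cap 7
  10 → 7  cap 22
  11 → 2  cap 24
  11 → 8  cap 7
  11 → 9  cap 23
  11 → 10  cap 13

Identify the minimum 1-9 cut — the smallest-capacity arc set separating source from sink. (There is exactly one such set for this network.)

Min-cut arcs: {(2,6), (2,9), (5,0), (8,0), (10,6)} (total capacity 44)

augment #1: 1→2→9 push 2
augment #2: 1→4→2→9 push 5
augment #3: 1→5→0→9 push 3
augment #4: 1→5→8→0→9 push 13
augment #5: 1→10→6→11→9 push 7
augment #6: 1→4→2→6→11→9 push 5
augment #7: 1→4→2→8→0→9 push 2
augment #8: 1→4→7→8→0→9 push 7
max flow = 44; residual-reachable set from 1 gives S-side
cut edges (S→T): {(2,6), (2,9), (5,0), (8,0), (10,6)} total cap 44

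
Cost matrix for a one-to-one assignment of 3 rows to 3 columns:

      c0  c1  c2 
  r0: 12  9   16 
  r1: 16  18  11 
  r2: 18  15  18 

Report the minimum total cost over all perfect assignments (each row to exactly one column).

one of 2 optimal assignments: row0→col0 (cost 12), row1→col2 (cost 11), row2→col1 (cost 15)
total = 12 + 11 + 15 = 38

Minimum assignment cost: 38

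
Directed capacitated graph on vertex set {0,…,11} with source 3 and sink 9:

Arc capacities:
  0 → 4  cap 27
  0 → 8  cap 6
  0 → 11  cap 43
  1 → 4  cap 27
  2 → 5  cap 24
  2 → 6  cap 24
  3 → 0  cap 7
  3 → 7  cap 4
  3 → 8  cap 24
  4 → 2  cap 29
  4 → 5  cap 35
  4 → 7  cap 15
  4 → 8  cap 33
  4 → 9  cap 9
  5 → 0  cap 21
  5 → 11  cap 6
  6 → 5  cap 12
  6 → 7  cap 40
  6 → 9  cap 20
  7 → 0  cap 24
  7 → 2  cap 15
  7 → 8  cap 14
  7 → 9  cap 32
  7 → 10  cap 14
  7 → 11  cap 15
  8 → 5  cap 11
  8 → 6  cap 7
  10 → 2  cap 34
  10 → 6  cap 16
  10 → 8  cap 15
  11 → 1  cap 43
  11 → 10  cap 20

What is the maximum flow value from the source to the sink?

augment #1: 3→7→9 bottleneck 4, total now 4
augment #2: 3→0→4→9 bottleneck 7, total now 11
augment #3: 3→8→6→9 bottleneck 7, total now 18
augment #4: 3→8→5→0→4→9 bottleneck 2, total now 20
augment #5: 3→8→5→0→4→7→9 bottleneck 9, total now 29

Maximum flow value: 29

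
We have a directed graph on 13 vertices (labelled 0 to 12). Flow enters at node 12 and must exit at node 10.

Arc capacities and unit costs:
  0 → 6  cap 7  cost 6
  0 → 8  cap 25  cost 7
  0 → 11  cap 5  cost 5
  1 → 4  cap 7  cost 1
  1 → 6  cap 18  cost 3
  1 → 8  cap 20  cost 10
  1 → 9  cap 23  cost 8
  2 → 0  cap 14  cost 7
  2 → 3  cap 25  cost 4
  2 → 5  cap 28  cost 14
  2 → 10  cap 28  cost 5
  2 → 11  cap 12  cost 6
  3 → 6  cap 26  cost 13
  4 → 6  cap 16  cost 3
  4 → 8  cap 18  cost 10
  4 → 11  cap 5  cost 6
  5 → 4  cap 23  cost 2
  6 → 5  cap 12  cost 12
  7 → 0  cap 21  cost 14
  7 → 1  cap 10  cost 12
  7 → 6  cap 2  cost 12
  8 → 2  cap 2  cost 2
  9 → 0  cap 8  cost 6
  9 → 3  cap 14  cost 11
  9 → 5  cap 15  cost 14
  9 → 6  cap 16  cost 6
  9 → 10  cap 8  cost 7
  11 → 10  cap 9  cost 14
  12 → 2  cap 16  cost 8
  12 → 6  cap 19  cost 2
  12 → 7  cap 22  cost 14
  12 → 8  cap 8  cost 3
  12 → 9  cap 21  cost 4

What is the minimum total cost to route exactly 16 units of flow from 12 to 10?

shortest-cost path #1: 12→8→2→10 push 2 @ unit cost 10 (adds 20)
shortest-cost path #2: 12→9→10 push 8 @ unit cost 11 (adds 88)
shortest-cost path #3: 12→2→10 push 6 @ unit cost 13 (adds 78)
total cost = 186

Minimum cost for 16 units: 186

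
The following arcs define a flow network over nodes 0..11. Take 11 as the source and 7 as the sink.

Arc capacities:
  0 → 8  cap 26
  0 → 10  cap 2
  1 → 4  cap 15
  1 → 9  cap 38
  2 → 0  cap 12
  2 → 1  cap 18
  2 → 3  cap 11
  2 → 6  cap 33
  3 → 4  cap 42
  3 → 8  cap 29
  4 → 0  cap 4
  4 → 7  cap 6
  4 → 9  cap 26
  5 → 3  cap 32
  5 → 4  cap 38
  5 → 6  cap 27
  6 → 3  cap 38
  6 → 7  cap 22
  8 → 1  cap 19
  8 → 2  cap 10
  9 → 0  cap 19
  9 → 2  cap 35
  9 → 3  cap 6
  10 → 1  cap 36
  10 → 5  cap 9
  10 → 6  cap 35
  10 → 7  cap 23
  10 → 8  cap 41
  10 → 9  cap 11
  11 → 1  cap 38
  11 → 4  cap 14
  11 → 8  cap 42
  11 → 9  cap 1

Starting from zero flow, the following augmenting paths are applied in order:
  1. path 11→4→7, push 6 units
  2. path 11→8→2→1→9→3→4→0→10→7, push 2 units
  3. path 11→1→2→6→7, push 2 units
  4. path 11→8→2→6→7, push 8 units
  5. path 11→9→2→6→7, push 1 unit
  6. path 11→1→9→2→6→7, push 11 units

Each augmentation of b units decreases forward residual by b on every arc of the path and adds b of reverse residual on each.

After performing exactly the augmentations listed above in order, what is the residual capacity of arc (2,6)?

after path 1 (11→4→7, push 6): res(2,6)=33
after path 2 (11→8→2→1→9→3→4→0→10→7, push 2): res(2,6)=33
after path 3 (11→1→2→6→7, push 2): res(2,6)=31
after path 4 (11→8→2→6→7, push 8): res(2,6)=23
after path 5 (11→9→2→6→7, push 1): res(2,6)=22
after path 6 (11→1→9→2→6→7, push 11): res(2,6)=11

Residual capacity of (2,6): 11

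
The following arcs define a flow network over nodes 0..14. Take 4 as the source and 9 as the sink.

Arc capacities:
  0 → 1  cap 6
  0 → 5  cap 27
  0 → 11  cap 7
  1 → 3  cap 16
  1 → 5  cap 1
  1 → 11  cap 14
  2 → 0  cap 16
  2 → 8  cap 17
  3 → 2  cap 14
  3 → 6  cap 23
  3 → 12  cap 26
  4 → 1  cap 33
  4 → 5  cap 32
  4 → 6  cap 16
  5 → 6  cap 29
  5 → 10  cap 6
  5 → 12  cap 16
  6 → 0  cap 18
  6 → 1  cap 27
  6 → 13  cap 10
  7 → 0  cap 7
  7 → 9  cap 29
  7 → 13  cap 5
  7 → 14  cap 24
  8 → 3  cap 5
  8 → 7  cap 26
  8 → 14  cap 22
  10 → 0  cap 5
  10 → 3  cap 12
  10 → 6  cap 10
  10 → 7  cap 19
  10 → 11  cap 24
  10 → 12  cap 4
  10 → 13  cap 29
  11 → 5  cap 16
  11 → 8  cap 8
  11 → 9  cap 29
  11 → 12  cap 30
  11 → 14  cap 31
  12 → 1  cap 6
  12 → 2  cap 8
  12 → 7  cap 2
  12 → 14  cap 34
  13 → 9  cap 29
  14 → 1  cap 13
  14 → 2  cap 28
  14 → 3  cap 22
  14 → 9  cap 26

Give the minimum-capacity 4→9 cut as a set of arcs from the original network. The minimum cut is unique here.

augment #1: 4→1→11→9 push 14
augment #2: 4→6→13→9 push 10
augment #3: 4→5→10→7→9 push 6
augment #4: 4→5→12→7→9 push 2
augment #5: 4→5→12→14→9 push 14
augment #6: 4→6→0→11→9 push 6
augment #7: 4→1→3→12→14→9 push 12
augment #8: 4→5→6→0→11→9 push 1
augment #9: 4→1→3→2→8→7→9 push 4
max flow = 69; residual-reachable set from 4 gives S-side
cut edges (S→T): {(0,11), (1,3), (1,11), (5,10), (5,12), (6,13)} total cap 69

Min-cut arcs: {(0,11), (1,3), (1,11), (5,10), (5,12), (6,13)} (total capacity 69)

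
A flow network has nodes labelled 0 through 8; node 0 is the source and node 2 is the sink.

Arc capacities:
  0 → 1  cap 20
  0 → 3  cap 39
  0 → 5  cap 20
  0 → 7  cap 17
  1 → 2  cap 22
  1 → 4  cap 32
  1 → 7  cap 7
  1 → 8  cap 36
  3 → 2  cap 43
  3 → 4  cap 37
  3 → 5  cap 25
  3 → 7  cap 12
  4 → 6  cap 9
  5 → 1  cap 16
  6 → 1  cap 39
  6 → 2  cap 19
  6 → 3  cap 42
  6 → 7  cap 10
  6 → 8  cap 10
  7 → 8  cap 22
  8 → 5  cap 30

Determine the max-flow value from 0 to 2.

Maximum flow value: 70

augment #1: 0→1→2 bottleneck 20, total now 20
augment #2: 0→3→2 bottleneck 39, total now 59
augment #3: 0→5→1→2 bottleneck 2, total now 61
augment #4: 0→5→1→4→6→2 bottleneck 9, total now 70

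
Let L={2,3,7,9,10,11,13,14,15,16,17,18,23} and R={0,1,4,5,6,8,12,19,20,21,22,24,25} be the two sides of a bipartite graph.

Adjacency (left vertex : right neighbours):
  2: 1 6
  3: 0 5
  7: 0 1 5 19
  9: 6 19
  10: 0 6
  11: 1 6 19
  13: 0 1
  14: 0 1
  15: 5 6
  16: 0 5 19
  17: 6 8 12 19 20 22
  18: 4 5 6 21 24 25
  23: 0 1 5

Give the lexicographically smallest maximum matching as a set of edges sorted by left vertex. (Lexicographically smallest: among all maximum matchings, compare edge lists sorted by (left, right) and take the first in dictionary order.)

|M| = 7 (so the lex-smallest maximum matching has 7 edges)
process left vertices in ascending order; for each, take the smallest-labelled available neighbour that still permits 7 edges overall, or leave it unmatched if none does
lex-smallest matching: {2-1, 3-0, 7-5, 9-6, 11-19, 17-8, 18-4}

Lex-smallest maximum matching: {(2,1), (3,0), (7,5), (9,6), (11,19), (17,8), (18,4)}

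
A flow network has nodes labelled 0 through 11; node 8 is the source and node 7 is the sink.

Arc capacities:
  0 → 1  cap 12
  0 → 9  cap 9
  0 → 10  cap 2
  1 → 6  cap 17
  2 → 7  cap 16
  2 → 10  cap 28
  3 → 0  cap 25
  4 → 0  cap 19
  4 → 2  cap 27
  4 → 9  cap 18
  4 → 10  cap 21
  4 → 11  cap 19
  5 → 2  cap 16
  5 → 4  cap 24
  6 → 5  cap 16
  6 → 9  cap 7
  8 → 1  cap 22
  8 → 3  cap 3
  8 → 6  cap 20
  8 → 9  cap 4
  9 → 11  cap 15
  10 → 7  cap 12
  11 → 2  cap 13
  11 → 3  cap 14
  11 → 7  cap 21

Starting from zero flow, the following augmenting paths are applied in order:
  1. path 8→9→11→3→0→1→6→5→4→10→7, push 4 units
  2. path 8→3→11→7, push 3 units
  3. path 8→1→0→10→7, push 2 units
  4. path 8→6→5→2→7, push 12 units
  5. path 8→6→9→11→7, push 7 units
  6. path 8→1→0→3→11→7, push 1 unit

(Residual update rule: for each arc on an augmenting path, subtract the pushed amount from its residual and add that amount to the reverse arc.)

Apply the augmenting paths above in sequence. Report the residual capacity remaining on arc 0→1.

after path 1 (8→9→11→3→0→1→6→5→4→10→7, push 4): res(0,1)=8
after path 2 (8→3→11→7, push 3): res(0,1)=8
after path 3 (8→1→0→10→7, push 2): res(0,1)=10
after path 4 (8→6→5→2→7, push 12): res(0,1)=10
after path 5 (8→6→9→11→7, push 7): res(0,1)=10
after path 6 (8→1→0→3→11→7, push 1): res(0,1)=11

Residual capacity of (0,1): 11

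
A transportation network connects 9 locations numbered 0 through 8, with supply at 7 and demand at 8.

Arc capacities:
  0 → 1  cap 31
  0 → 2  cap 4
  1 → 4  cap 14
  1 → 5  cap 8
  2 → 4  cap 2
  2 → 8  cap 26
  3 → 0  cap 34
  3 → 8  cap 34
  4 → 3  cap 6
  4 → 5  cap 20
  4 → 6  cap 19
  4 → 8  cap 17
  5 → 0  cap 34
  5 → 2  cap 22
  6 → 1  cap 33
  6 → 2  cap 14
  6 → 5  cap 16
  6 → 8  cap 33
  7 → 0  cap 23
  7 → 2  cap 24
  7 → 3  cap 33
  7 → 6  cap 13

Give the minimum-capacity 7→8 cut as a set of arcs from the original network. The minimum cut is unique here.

augment #1: 7→2→8 push 24
augment #2: 7→3→8 push 33
augment #3: 7→6→8 push 13
augment #4: 7→0→2→8 push 2
augment #5: 7→0→1→4→8 push 14
augment #6: 7→0→2→4→8 push 2
max flow = 88; residual-reachable set from 7 gives S-side
cut edges (S→T): {(1,4), (2,4), (2,8), (7,3), (7,6)} total cap 88

Min-cut arcs: {(1,4), (2,4), (2,8), (7,3), (7,6)} (total capacity 88)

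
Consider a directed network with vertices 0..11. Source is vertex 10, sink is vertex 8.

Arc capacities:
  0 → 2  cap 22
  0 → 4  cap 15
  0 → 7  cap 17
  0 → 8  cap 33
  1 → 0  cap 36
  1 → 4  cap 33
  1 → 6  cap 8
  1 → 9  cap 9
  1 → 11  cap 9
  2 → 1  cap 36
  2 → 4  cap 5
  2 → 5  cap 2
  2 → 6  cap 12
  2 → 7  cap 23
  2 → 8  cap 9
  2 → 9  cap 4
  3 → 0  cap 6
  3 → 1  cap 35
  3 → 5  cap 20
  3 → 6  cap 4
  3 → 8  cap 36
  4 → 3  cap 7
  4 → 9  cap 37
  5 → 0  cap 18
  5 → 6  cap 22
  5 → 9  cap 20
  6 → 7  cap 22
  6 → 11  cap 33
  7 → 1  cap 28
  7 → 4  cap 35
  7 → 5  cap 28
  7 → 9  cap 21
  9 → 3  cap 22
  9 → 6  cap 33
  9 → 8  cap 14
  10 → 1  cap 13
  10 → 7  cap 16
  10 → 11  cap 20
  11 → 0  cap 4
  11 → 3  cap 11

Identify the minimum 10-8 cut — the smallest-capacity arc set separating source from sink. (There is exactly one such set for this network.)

augment #1: 10→1→0→8 push 13
augment #2: 10→7→9→8 push 14
augment #3: 10→11→0→8 push 4
augment #4: 10→11→3→8 push 11
augment #5: 10→7→1→0→8 push 2
max flow = 44; residual-reachable set from 10 gives S-side
cut edges (S→T): {(10,1), (10,7), (11,0), (11,3)} total cap 44

Min-cut arcs: {(10,1), (10,7), (11,0), (11,3)} (total capacity 44)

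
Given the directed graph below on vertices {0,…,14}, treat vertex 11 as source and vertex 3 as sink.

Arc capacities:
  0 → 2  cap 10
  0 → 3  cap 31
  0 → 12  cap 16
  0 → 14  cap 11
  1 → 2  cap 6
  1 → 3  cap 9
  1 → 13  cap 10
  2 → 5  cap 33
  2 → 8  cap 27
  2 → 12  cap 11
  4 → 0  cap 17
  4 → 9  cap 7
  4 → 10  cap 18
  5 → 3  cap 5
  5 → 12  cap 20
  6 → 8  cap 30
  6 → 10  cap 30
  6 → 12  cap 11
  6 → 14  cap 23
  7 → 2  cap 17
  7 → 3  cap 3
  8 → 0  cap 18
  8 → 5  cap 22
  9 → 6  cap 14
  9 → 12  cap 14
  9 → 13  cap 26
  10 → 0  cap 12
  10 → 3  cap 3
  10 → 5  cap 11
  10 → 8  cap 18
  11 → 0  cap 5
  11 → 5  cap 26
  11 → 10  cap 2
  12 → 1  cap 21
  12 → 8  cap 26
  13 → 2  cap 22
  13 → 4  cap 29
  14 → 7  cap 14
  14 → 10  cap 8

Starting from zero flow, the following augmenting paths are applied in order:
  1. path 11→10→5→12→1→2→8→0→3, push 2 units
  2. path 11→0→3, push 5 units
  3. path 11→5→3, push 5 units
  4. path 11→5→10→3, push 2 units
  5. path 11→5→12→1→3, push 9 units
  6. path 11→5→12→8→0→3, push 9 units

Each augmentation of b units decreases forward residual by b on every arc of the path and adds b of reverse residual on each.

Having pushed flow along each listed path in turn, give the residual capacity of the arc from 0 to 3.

after path 1 (11→10→5→12→1→2→8→0→3, push 2): res(0,3)=29
after path 2 (11→0→3, push 5): res(0,3)=24
after path 3 (11→5→3, push 5): res(0,3)=24
after path 4 (11→5→10→3, push 2): res(0,3)=24
after path 5 (11→5→12→1→3, push 9): res(0,3)=24
after path 6 (11→5→12→8→0→3, push 9): res(0,3)=15

Residual capacity of (0,3): 15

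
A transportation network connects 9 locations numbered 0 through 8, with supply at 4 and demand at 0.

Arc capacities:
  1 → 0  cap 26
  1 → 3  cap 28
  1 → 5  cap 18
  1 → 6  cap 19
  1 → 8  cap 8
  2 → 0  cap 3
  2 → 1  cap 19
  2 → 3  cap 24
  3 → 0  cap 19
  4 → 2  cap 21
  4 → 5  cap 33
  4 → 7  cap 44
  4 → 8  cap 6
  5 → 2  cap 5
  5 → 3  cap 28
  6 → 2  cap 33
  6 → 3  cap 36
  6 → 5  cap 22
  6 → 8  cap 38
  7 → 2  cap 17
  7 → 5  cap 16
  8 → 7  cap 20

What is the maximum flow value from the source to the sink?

augment #1: 4→2→0 bottleneck 3, total now 3
augment #2: 4→2→1→0 bottleneck 18, total now 21
augment #3: 4→5→3→0 bottleneck 19, total now 40
augment #4: 4→5→2→1→0 bottleneck 1, total now 41

Maximum flow value: 41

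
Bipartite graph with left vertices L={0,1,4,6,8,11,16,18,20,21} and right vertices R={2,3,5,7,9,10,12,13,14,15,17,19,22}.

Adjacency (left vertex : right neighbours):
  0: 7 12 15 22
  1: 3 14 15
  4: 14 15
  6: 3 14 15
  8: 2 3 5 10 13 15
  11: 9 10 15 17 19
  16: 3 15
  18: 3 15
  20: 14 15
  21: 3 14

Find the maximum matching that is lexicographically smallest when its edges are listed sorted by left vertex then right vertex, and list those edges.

Lex-smallest maximum matching: {(0,7), (1,3), (4,14), (6,15), (8,2), (11,9)}

|M| = 6 (so the lex-smallest maximum matching has 6 edges)
process left vertices in ascending order; for each, take the smallest-labelled available neighbour that still permits 6 edges overall, or leave it unmatched if none does
lex-smallest matching: {0-7, 1-3, 4-14, 6-15, 8-2, 11-9}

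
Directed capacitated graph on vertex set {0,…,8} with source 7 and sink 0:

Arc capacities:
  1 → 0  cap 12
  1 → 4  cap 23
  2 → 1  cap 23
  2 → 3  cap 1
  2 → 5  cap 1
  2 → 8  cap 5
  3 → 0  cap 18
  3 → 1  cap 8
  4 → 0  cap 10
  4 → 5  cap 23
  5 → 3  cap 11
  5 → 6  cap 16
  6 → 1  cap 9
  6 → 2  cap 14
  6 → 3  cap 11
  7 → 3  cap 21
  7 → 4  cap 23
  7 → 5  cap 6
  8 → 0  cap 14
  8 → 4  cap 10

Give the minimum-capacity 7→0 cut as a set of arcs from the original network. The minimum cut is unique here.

augment #1: 7→3→0 push 18
augment #2: 7→4→0 push 10
augment #3: 7→3→1→0 push 3
augment #4: 7→5→3→1→0 push 5
augment #5: 7→5→6→1→0 push 1
augment #6: 7→4→5→6→1→0 push 3
augment #7: 7→4→5→6→2→8→0 push 5
max flow = 45; residual-reachable set from 7 gives S-side
cut edges (S→T): {(1,0), (2,8), (3,0), (4,0)} total cap 45

Min-cut arcs: {(1,0), (2,8), (3,0), (4,0)} (total capacity 45)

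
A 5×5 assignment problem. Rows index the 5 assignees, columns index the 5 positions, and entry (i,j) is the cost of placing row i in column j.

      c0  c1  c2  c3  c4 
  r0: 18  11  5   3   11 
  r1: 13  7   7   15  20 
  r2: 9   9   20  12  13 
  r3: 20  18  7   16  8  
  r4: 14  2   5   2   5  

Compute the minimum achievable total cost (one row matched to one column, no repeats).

Minimum assignment cost: 29

optimal assignment: row0→col3 (cost 3), row1→col2 (cost 7), row2→col0 (cost 9), row3→col4 (cost 8), row4→col1 (cost 2)
total = 3 + 7 + 9 + 8 + 2 = 29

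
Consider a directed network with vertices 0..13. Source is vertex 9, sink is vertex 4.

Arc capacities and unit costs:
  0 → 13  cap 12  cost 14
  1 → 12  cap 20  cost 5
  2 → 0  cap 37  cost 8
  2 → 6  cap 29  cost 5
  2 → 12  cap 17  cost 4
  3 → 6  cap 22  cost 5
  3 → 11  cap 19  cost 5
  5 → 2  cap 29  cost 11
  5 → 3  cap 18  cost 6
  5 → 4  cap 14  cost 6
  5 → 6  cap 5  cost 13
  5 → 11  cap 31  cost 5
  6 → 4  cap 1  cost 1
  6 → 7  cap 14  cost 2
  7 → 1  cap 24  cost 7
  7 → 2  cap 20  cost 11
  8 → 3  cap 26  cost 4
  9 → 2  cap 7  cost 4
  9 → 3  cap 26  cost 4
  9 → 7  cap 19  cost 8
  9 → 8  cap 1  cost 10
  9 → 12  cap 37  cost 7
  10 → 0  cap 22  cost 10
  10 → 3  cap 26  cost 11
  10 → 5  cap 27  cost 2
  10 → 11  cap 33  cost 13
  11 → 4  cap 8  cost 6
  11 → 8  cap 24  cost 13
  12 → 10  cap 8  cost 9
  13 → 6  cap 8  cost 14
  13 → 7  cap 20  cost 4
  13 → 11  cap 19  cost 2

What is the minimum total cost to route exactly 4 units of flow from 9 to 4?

Minimum cost for 4 units: 55

shortest-cost path #1: 9→2→6→4 push 1 @ unit cost 10 (adds 10)
shortest-cost path #2: 9→3→11→4 push 3 @ unit cost 15 (adds 45)
total cost = 55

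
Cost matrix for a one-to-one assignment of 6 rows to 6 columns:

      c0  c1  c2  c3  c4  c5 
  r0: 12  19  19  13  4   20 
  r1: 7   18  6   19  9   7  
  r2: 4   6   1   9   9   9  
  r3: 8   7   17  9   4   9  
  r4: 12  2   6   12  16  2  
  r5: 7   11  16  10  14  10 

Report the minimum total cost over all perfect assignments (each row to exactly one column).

Minimum assignment cost: 30

optimal assignment: row0→col4 (cost 4), row1→col5 (cost 7), row2→col2 (cost 1), row3→col3 (cost 9), row4→col1 (cost 2), row5→col0 (cost 7)
total = 4 + 7 + 1 + 9 + 2 + 7 = 30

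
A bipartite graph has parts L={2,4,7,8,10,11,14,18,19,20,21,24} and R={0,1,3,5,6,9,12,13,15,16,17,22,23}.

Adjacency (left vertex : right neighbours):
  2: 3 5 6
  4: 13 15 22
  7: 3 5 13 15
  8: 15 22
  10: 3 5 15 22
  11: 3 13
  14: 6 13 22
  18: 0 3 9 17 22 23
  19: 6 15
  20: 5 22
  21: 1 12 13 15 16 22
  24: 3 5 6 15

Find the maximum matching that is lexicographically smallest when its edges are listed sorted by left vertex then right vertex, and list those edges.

Lex-smallest maximum matching: {(2,3), (4,13), (7,5), (8,15), (10,22), (14,6), (18,0), (21,1)}

|M| = 8 (so the lex-smallest maximum matching has 8 edges)
process left vertices in ascending order; for each, take the smallest-labelled available neighbour that still permits 8 edges overall, or leave it unmatched if none does
lex-smallest matching: {2-3, 4-13, 7-5, 8-15, 10-22, 14-6, 18-0, 21-1}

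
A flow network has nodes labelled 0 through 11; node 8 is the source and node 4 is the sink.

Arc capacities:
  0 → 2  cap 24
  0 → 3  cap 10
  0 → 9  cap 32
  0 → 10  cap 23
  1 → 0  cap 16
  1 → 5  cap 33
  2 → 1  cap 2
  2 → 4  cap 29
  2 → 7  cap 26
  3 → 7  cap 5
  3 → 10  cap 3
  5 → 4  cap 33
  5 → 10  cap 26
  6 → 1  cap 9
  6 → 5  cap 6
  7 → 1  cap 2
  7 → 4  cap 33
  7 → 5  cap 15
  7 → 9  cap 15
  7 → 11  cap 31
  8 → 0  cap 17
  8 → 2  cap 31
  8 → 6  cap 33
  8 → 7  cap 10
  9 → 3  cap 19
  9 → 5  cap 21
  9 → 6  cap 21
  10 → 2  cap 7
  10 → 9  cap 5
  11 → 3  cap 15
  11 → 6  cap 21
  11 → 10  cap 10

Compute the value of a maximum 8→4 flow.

Maximum flow value: 73

augment #1: 8→2→4 bottleneck 29, total now 29
augment #2: 8→7→4 bottleneck 10, total now 39
augment #3: 8→2→7→4 bottleneck 2, total now 41
augment #4: 8→6→5→4 bottleneck 6, total now 47
augment #5: 8→0→2→7→4 bottleneck 17, total now 64
augment #6: 8→6→1→5→4 bottleneck 9, total now 73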